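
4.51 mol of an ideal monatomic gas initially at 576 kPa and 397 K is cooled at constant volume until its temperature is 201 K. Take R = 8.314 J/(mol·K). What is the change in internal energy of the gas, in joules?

V₁ = nRT₁/P₁ = 4.51×8.314×397/576 = 25.8 L.
Isochoric: V stays 25.8 L; P/T = const ⇒ T₂ = 201 K, P₂ = 292 kPa.
For an ideal gas ΔU = nCvΔT with Cv = (3/2)R = 12.5 J/(mol·K).
ΔU = 4.51×12.5×(201−397) = -11000 J.

-11000 J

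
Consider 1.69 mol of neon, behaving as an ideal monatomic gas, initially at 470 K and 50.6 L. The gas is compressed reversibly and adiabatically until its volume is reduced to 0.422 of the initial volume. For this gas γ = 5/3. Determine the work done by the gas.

-7700 J

P₁ = nRT₁/V₁ = 1.69×8.314×470/50.6 = 131 kPa.
Adiabatic: TV^(γ−1) = const ⇒ T₂ = 470×(2.37)^0.667 = 835 K; PV^γ = const ⇒ P₂ = 550 kPa.
ΔU = nCvΔT = 1.69×12.5×(835−470) = 7700 J.
Q = 0 for an adiabatic process, so W = −ΔU = -7700 J.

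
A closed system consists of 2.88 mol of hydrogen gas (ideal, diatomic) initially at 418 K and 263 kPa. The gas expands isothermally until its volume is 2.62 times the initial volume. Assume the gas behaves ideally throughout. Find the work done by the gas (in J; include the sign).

9640 J

V₁ = nRT₁/P₁ = 2.88×8.314×418/263 = 38.1 L.
Isothermal: T stays 418 K; PV = const ⇒ V₂ = 99.7 L, P₂ = 100 kPa.
W = nRT ln(V₂/V₁) = 2.88×8.314×418×ln(2.62) = 9640 J.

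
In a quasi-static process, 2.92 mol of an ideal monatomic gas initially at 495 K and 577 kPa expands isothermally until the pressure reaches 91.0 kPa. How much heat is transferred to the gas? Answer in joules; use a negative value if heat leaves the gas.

V₁ = nRT₁/P₁ = 2.92×8.314×495/577 = 20.8 L.
Isothermal: T stays 495 K; PV = const ⇒ V₂ = 132 L, P₂ = 91.0 kPa.
ΔU = 0 (ideal gas, T constant).
W = nRT ln(V₂/V₁) = 2.92×8.314×495×ln(6.34) = 22200 J.
Q = ΔU + W = 22200 J.

22200 J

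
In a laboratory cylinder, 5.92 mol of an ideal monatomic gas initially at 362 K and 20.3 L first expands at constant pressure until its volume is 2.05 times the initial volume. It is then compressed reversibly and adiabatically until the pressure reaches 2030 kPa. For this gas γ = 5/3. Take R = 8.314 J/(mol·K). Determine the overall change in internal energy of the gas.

P₁ = nRT₁/V₁ = 5.92×8.314×362/20.3 = 878 kPa.
Step 1 — Isobaric: P stays 878 kPa; V/T = const ⇒ T₂ = 742 K, V₂ = 41.6 L.
W = PΔV = 878×(41.6−20.3) kPa·L = 18700 J.
ΔU = nCvΔT = 5.92×12.5×(742−362) = 28100 J.
Q = ΔU + W = nCpΔT = 46800 J.
State after step 1: P = 878 kPa, V = 41.6 L, T = 742 K.
Step 2 — Adiabatic: T₂/T₁ = (P₂/P₁)^((γ−1)/γ) ⇒ T₂ = 742×(2.31)^0.400 = 1040 K; V₂ = 25.2 L.
ΔU = nCvΔT = 5.92×12.5×(1040−742) = 21800 J.
Q = 0 for an adiabatic process, so W = −ΔU = -21800 J.
Net over both steps: W = -3120 J, Q = 46800 J, ΔU = 49900 J.

49900 J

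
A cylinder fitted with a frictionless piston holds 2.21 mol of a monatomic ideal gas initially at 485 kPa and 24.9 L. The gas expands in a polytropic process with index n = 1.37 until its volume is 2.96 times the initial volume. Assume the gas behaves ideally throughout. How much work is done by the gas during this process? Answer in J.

10800 J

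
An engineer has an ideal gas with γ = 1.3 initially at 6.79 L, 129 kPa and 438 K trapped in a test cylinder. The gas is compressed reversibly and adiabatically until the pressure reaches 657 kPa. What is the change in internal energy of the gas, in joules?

n = P₁V₁/(RT₁) = 129×6.79/(8.314×438) = 0.241 mol.
Adiabatic: T₂/T₁ = (P₂/P₁)^((γ−1)/γ) ⇒ T₂ = 438×(5.09)^0.231 = 638 K; V₂ = 1.94 L.
For an ideal gas ΔU = nCvΔT with Cv = R/(γ−1) = 27.7 J/(mol·K).
ΔU = 0.241×27.7×(638−438) = 1330 J.

1330 J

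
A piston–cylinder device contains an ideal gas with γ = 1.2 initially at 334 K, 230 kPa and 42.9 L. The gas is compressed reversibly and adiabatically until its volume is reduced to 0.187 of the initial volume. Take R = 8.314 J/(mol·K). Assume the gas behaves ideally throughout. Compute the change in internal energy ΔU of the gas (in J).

n = P₁V₁/(RT₁) = 230×42.9/(8.314×334) = 3.55 mol.
Adiabatic: TV^(γ−1) = const ⇒ T₂ = 334×(5.35)^0.200 = 467 K; PV^γ = const ⇒ P₂ = 1720 kPa.
For an ideal gas ΔU = nCvΔT with Cv = R/(γ−1) = 41.6 J/(mol·K).
ΔU = 3.55×41.6×(467−334) = 19700 J.

19700 J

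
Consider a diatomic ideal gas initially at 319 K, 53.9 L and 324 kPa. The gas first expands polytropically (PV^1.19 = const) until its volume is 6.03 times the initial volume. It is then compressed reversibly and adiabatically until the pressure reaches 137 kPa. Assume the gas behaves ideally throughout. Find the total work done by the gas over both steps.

12900 J

n = P₁V₁/(RT₁) = 324×53.9/(8.314×319) = 6.58 mol.
Step 1 — Polytropic n=1.19: T₂ = T₁(V₁/V₂)^(n−1) = 319×(0.166)^0.19 = 227 K; P₂ = P₁(V₁/V₂)^n = 38.2 kPa.
W = (P₁V₁−P₂V₂)/(n−1) = (324×53.9−38.2×325)/0.19 = 26600 J.
ΔU = nCvΔT = 6.58×20.8×(227−319) = -12600 J.
Q = ΔU + W = 14000 J.
State after step 1: P = 38.2 kPa, V = 325 L, T = 227 K.
Step 2 — Adiabatic: T₂/T₁ = (P₂/P₁)^((γ−1)/γ) ⇒ T₂ = 227×(3.59)^0.286 = 327 K; V₂ = 131 L.
ΔU = nCvΔT = 6.58×20.8×(327−227) = 13700 J.
Q = 0 for an adiabatic process, so W = −ΔU = -13700 J.
Net over both steps: W = 12900 J, Q = 14000 J, ΔU = 1040 J.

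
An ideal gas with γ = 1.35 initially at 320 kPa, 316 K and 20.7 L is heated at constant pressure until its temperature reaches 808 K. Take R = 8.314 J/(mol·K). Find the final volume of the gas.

Isobaric: P stays 320 kPa; V/T = const ⇒ T₂ = 808 K, V₂ = 52.9 L.

52.9 L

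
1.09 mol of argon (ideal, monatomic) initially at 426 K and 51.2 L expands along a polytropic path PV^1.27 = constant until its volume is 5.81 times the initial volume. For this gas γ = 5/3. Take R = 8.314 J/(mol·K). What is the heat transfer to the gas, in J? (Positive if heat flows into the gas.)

P₁ = nRT₁/V₁ = 1.09×8.314×426/51.2 = 75.4 kPa.
Polytropic n=1.27: T₂ = T₁(V₁/V₂)^(n−1) = 426×(0.172)^0.27 = 265 K; P₂ = P₁(V₁/V₂)^n = 8.07 kPa.
W = (P₁V₁−P₂V₂)/(n−1) = (75.4×51.2−8.07×297)/0.27 = 5410 J.
ΔU = nCvΔT = 1.09×12.5×(265−426) = -2190 J.
Q = ΔU + W = 3220 J.

3220 J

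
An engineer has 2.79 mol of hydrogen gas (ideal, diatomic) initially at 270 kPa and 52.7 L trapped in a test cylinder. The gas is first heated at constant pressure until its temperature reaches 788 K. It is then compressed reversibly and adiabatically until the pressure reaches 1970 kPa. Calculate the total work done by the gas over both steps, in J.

-30900 J

T₁ = P₁V₁/(nR) = 270×52.7/(2.79×8.314) = 613 K.
Step 1 — Isobaric: P stays 270 kPa; V/T = const ⇒ T₂ = 788 K, V₂ = 67.7 L.
W = PΔV = 270×(67.7−52.7) kPa·L = 4050 J.
ΔU = nCvΔT = 2.79×20.8×(788−613) = 10100 J.
Q = ΔU + W = nCpΔT = 14200 J.
State after step 1: P = 270 kPa, V = 67.7 L, T = 788 K.
Step 2 — Adiabatic: T₂/T₁ = (P₂/P₁)^((γ−1)/γ) ⇒ T₂ = 788×(7.30)^0.286 = 1390 K; V₂ = 16.4 L.
ΔU = nCvΔT = 2.79×20.8×(1390−788) = 34900 J.
Q = 0 for an adiabatic process, so W = −ΔU = -34900 J.
Net over both steps: W = -30900 J, Q = 14200 J, ΔU = 45100 J.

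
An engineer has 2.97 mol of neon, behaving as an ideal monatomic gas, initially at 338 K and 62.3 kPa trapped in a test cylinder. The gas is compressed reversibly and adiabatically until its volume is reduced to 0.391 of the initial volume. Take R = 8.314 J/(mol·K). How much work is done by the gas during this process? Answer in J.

-10900 J

V₁ = nRT₁/P₁ = 2.97×8.314×338/62.3 = 134 L.
Adiabatic: TV^(γ−1) = const ⇒ T₂ = 338×(2.56)^0.667 = 632 K; PV^γ = const ⇒ P₂ = 298 kPa.
ΔU = nCvΔT = 2.97×12.5×(632−338) = 10900 J.
Q = 0 for an adiabatic process, so W = −ΔU = -10900 J.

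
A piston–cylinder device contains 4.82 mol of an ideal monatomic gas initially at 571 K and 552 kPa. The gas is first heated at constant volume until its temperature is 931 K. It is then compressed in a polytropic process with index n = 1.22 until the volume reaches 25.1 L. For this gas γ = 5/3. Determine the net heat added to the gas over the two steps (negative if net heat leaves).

V₁ = nRT₁/P₁ = 4.82×8.314×571/552 = 41.5 L.
Step 1 — Isochoric: V stays 41.5 L; P/T = const ⇒ T₂ = 931 K, P₂ = 900 kPa.
W = 0 (no volume change).
ΔU = nCvΔT = 4.82×12.5×(931−571) = 21600 J.
Q = ΔU = 21600 J.
State after step 1: P = 900 kPa, V = 41.5 L, T = 931 K.
Step 2 — Polytropic n=1.22: T₂ = T₁(V₁/V₂)^(n−1) = 931×(1.65)^0.22 = 1040 K; P₂ = P₁(V₁/V₂)^n = 1660 kPa.
W = (P₁V₁−P₂V₂)/(n−1) = (900×41.5−1660×25.1)/0.22 = -19800 J.
ΔU = nCvΔT = 4.82×12.5×(1040−931) = 6530 J.
Q = ΔU + W = -13300 J.
Net over both steps: W = -19800 J, Q = 8380 J, ΔU = 28200 J.

8380 J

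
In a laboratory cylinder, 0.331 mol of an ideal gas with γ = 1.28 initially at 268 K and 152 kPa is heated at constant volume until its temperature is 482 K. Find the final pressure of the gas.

V₁ = nRT₁/P₁ = 0.331×8.314×268/152 = 4.85 L.
Isochoric: V stays 4.85 L; P/T = const ⇒ T₂ = 482 K, P₂ = 273 kPa.

273 kPa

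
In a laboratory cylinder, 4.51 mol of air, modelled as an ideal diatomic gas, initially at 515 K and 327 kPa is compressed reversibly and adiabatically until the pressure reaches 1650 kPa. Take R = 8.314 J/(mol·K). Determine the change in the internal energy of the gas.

V₁ = nRT₁/P₁ = 4.51×8.314×515/327 = 59.1 L.
Adiabatic: T₂/T₁ = (P₂/P₁)^((γ−1)/γ) ⇒ T₂ = 515×(5.05)^0.286 = 818 K; V₂ = 18.6 L.
For an ideal gas ΔU = nCvΔT with Cv = (5/2)R = 20.8 J/(mol·K).
ΔU = 4.51×20.8×(818−515) = 28400 J.

28400 J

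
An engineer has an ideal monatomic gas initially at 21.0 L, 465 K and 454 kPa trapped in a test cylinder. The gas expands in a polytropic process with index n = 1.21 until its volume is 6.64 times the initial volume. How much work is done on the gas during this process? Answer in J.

n = P₁V₁/(RT₁) = 454×21.0/(8.314×465) = 2.47 mol.
Polytropic n=1.21: T₂ = T₁(V₁/V₂)^(n−1) = 465×(0.151)^0.21 = 312 K; P₂ = P₁(V₁/V₂)^n = 45.9 kPa.
W = (P₁V₁−P₂V₂)/(n−1) = (454×21.0−45.9×139)/0.21 = 14900 J.
Work done on the gas = −W_by = -14900 J.

-14900 J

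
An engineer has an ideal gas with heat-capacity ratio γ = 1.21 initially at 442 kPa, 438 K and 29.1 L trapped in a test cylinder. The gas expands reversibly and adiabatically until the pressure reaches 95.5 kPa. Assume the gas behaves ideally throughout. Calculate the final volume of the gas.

103 L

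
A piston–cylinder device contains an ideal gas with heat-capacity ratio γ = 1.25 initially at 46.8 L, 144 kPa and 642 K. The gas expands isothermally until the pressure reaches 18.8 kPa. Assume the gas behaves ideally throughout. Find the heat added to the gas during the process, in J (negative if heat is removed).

n = P₁V₁/(RT₁) = 144×46.8/(8.314×642) = 1.26 mol.
Isothermal: T stays 642 K; PV = const ⇒ V₂ = 358 L, P₂ = 18.8 kPa.
ΔU = 0 (ideal gas, T constant).
W = nRT ln(V₂/V₁) = 1.26×8.314×642×ln(7.66) = 13700 J.
Q = ΔU + W = 13700 J.

13700 J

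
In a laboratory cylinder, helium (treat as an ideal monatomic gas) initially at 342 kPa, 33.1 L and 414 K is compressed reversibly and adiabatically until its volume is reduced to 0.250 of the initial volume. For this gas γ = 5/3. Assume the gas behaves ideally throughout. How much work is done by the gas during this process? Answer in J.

n = P₁V₁/(RT₁) = 342×33.1/(8.314×414) = 3.29 mol.
Adiabatic: TV^(γ−1) = const ⇒ T₂ = 414×(4.00)^0.667 = 1040 K; PV^γ = const ⇒ P₂ = 3450 kPa.
ΔU = nCvΔT = 3.29×12.5×(1040−414) = 25800 J.
Q = 0 for an adiabatic process, so W = −ΔU = -25800 J.

-25800 J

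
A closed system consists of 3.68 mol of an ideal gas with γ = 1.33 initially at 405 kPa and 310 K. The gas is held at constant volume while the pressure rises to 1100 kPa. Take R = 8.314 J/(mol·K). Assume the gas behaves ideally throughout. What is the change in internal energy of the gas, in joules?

49300 J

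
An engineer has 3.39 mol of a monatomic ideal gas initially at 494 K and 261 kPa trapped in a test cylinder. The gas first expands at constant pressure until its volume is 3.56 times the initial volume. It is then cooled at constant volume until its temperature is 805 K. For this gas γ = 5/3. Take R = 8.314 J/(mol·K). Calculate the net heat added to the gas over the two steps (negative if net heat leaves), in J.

V₁ = nRT₁/P₁ = 3.39×8.314×494/261 = 53.3 L.
Step 1 — Isobaric: P stays 261 kPa; V/T = const ⇒ T₂ = 1760 K, V₂ = 190 L.
W = PΔV = 261×(190−53.3) kPa·L = 35600 J.
ΔU = nCvΔT = 3.39×12.5×(1760−494) = 53500 J.
Q = ΔU + W = nCpΔT = 89100 J.
State after step 1: P = 261 kPa, V = 190 L, T = 1760 K.
Step 2 — Isochoric: V stays 190 L; P/T = const ⇒ T₂ = 805 K, P₂ = 119 kPa.
W = 0 (no volume change).
ΔU = nCvΔT = 3.39×12.5×(805−1760) = -40300 J.
Q = ΔU = -40300 J.
Net over both steps: W = 35600 J, Q = 48800 J, ΔU = 13100 J.

48800 J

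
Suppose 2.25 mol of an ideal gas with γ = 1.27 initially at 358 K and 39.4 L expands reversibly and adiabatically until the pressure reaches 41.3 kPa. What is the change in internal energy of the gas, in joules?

-6440 J

P₁ = nRT₁/V₁ = 2.25×8.314×358/39.4 = 170 kPa.
Adiabatic: T₂/T₁ = (P₂/P₁)^((γ−1)/γ) ⇒ T₂ = 358×(0.243)^0.213 = 265 K; V₂ = 120 L.
For an ideal gas ΔU = nCvΔT with Cv = R/(γ−1) = 30.8 J/(mol·K).
ΔU = 2.25×30.8×(265−358) = -6440 J.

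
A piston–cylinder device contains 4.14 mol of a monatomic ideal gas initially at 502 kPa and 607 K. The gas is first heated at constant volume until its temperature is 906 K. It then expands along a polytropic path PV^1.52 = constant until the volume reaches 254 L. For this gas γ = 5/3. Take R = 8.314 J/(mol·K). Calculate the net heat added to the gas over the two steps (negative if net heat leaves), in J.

23500 J

V₁ = nRT₁/P₁ = 4.14×8.314×607/502 = 41.6 L.
Step 1 — Isochoric: V stays 41.6 L; P/T = const ⇒ T₂ = 906 K, P₂ = 749 kPa.
W = 0 (no volume change).
ΔU = nCvΔT = 4.14×12.5×(906−607) = 15400 J.
Q = ΔU = 15400 J.
State after step 1: P = 749 kPa, V = 41.6 L, T = 906 K.
Step 2 — Polytropic n=1.52: T₂ = T₁(V₁/V₂)^(n−1) = 906×(0.164)^0.52 = 354 K; P₂ = P₁(V₁/V₂)^n = 47.9 kPa.
W = (P₁V₁−P₂V₂)/(n−1) = (749×41.6−47.9×254)/0.52 = 36600 J.
ΔU = nCvΔT = 4.14×12.5×(354−906) = -28500 J.
Q = ΔU + W = 8040 J.
Net over both steps: W = 36600 J, Q = 23500 J, ΔU = -13100 J.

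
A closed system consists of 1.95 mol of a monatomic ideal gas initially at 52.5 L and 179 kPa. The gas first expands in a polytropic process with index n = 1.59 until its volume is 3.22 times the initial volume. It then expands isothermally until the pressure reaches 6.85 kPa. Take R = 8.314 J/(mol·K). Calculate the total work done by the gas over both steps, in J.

14600 J

T₁ = P₁V₁/(nR) = 179×52.5/(1.95×8.314) = 580 K.
Step 1 — Polytropic n=1.59: T₂ = T₁(V₁/V₂)^(n−1) = 580×(0.311)^0.59 = 291 K; P₂ = P₁(V₁/V₂)^n = 27.9 kPa.
W = (P₁V₁−P₂V₂)/(n−1) = (179×52.5−27.9×169)/0.59 = 7940 J.
ΔU = nCvΔT = 1.95×12.5×(291−580) = -7030 J.
Q = ΔU + W = 913 J.
State after step 1: P = 27.9 kPa, V = 169 L, T = 291 K.
Step 2 — Isothermal: T stays 291 K; PV = const ⇒ V₂ = 688 L, P₂ = 6.85 kPa.
ΔU = 0 (ideal gas, T constant).
W = nRT ln(V₂/V₁) = 1.95×8.314×291×ln(4.07) = 6620 J.
Q = ΔU + W = 6620 J.
Net over both steps: W = 14600 J, Q = 7530 J, ΔU = -7030 J.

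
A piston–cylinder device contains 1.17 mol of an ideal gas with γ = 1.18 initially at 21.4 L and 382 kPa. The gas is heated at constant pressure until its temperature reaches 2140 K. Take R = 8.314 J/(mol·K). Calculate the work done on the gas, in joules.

-12600 J

T₁ = P₁V₁/(nR) = 382×21.4/(1.17×8.314) = 840 K.
Isobaric: P stays 382 kPa; V/T = const ⇒ T₂ = 2140 K, V₂ = 54.5 L.
W = PΔV = 382×(54.5−21.4) kPa·L = 12600 J.
Work done on the gas = −W_by = -12600 J.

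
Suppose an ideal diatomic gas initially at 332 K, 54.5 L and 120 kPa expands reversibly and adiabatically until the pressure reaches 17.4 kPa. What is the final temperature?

191 K

Adiabatic: T₂/T₁ = (P₂/P₁)^((γ−1)/γ) ⇒ T₂ = 332×(0.145)^0.286 = 191 K; V₂ = 216 L.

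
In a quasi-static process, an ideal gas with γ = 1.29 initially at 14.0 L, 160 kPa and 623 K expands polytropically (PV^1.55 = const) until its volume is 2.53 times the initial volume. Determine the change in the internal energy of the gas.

n = P₁V₁/(RT₁) = 160×14.0/(8.314×623) = 0.432 mol.
Polytropic n=1.55: T₂ = T₁(V₁/V₂)^(n−1) = 623×(0.395)^0.55 = 374 K; P₂ = P₁(V₁/V₂)^n = 38.0 kPa.
For an ideal gas ΔU = nCvΔT with Cv = R/(γ−1) = 28.7 J/(mol·K).
ΔU = 0.432×28.7×(374−623) = -3090 J.

-3090 J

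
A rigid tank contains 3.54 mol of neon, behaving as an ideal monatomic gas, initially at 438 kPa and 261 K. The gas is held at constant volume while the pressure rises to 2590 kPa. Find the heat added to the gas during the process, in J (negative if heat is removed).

56600 J

V₁ = nRT₁/P₁ = 3.54×8.314×261/438 = 17.5 L.
Isochoric: V stays 17.5 L; P/T = const ⇒ T₂ = 1540 K, P₂ = 2590 kPa.
W = 0 (no volume change).
ΔU = nCvΔT = 3.54×12.5×(1540−261) = 56600 J.
Q = ΔU = 56600 J.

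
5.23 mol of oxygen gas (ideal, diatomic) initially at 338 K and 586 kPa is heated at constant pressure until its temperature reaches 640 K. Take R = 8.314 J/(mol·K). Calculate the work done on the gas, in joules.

-13100 J

V₁ = nRT₁/P₁ = 5.23×8.314×338/586 = 25.1 L.
Isobaric: P stays 586 kPa; V/T = const ⇒ T₂ = 640 K, V₂ = 47.5 L.
W = PΔV = 586×(47.5−25.1) kPa·L = 13100 J.
Work done on the gas = −W_by = -13100 J.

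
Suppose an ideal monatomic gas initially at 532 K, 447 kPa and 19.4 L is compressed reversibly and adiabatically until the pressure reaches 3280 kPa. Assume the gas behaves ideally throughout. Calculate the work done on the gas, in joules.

n = P₁V₁/(RT₁) = 447×19.4/(8.314×532) = 1.96 mol.
Adiabatic: T₂/T₁ = (P₂/P₁)^((γ−1)/γ) ⇒ T₂ = 532×(7.34)^0.400 = 1180 K; V₂ = 5.87 L.
ΔU = nCvΔT = 1.96×12.5×(1180−532) = 15900 J.
Q = 0 for an adiabatic process, so W = −ΔU = -15900 J.
Work done on the gas = −W_by = 15900 J.

15900 J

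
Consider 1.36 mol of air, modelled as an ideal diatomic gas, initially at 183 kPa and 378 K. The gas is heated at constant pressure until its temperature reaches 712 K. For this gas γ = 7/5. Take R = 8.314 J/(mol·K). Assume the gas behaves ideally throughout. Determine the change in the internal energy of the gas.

V₁ = nRT₁/P₁ = 1.36×8.314×378/183 = 23.4 L.
Isobaric: P stays 183 kPa; V/T = const ⇒ T₂ = 712 K, V₂ = 44.0 L.
For an ideal gas ΔU = nCvΔT with Cv = (5/2)R = 20.8 J/(mol·K).
ΔU = 1.36×20.8×(712−378) = 9440 J.

9440 J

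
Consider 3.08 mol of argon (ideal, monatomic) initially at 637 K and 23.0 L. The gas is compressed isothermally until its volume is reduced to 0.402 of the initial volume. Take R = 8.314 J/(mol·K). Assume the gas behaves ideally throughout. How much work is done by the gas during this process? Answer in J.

P₁ = nRT₁/V₁ = 3.08×8.314×637/23.0 = 709 kPa.
Isothermal: T stays 637 K; PV = const ⇒ V₂ = 9.25 L, P₂ = 1760 kPa.
W = nRT ln(V₂/V₁) = 3.08×8.314×637×ln(0.402) = -14900 J.

-14900 J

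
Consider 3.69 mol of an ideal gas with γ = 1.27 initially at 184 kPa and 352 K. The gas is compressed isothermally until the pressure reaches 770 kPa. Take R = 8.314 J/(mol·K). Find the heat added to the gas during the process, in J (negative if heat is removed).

V₁ = nRT₁/P₁ = 3.69×8.314×352/184 = 58.7 L.
Isothermal: T stays 352 K; PV = const ⇒ V₂ = 14.0 L, P₂ = 770 kPa.
ΔU = 0 (ideal gas, T constant).
W = nRT ln(V₂/V₁) = 3.69×8.314×352×ln(0.239) = -15500 J.
Q = ΔU + W = -15500 J.

-15500 J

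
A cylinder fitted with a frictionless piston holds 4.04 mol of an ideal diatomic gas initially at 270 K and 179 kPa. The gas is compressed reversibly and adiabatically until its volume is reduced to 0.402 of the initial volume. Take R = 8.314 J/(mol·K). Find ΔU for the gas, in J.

V₁ = nRT₁/P₁ = 4.04×8.314×270/179 = 50.7 L.
Adiabatic: TV^(γ−1) = const ⇒ T₂ = 270×(2.49)^0.400 = 389 K; PV^γ = const ⇒ P₂ = 641 kPa.
For an ideal gas ΔU = nCvΔT with Cv = (5/2)R = 20.8 J/(mol·K).
ΔU = 4.04×20.8×(389−270) = 9970 J.

9970 J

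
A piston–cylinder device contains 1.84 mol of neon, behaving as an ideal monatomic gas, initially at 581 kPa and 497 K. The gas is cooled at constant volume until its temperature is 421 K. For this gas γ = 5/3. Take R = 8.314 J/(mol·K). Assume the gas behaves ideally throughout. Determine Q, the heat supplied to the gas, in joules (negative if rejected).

V₁ = nRT₁/P₁ = 1.84×8.314×497/581 = 13.1 L.
Isochoric: V stays 13.1 L; P/T = const ⇒ T₂ = 421 K, P₂ = 492 kPa.
W = 0 (no volume change).
ΔU = nCvΔT = 1.84×12.5×(421−497) = -1740 J.
Q = ΔU = -1740 J.

-1740 J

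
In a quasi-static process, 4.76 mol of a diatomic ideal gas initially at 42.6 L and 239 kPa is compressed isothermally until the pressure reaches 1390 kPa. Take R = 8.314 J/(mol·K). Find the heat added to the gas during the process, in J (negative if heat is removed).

-17900 J

T₁ = P₁V₁/(nR) = 239×42.6/(4.76×8.314) = 257 K.
Isothermal: T stays 257 K; PV = const ⇒ V₂ = 7.32 L, P₂ = 1390 kPa.
ΔU = 0 (ideal gas, T constant).
W = nRT ln(V₂/V₁) = 4.76×8.314×257×ln(0.172) = -17900 J.
Q = ΔU + W = -17900 J.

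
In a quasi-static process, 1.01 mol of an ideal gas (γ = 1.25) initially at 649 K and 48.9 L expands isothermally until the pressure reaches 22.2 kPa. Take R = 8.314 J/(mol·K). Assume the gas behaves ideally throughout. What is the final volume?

245 L

P₁ = nRT₁/V₁ = 1.01×8.314×649/48.9 = 111 kPa.
Isothermal: T stays 649 K; PV = const ⇒ V₂ = 245 L, P₂ = 22.2 kPa.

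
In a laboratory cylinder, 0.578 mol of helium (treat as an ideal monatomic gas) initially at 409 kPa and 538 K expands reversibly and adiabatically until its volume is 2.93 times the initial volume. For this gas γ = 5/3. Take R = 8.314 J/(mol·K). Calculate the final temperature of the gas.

V₁ = nRT₁/P₁ = 0.578×8.314×538/409 = 6.32 L.
Adiabatic: TV^(γ−1) = const ⇒ T₂ = 538×(0.341)^0.667 = 263 K; PV^γ = const ⇒ P₂ = 68.2 kPa.

263 K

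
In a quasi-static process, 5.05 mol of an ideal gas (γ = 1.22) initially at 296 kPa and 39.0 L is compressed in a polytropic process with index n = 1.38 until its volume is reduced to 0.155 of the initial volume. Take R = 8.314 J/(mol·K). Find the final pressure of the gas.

T₁ = P₁V₁/(nR) = 296×39.0/(5.05×8.314) = 275 K.
Polytropic n=1.38: T₂ = T₁(V₁/V₂)^(n−1) = 275×(6.45)^0.38 = 558 K; P₂ = P₁(V₁/V₂)^n = 3880 kPa.

3880 kPa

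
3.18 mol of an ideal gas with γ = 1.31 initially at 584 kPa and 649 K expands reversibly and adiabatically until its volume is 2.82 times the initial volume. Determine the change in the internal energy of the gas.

-15200 J

V₁ = nRT₁/P₁ = 3.18×8.314×649/584 = 29.4 L.
Adiabatic: TV^(γ−1) = const ⇒ T₂ = 649×(0.355)^0.310 = 471 K; PV^γ = const ⇒ P₂ = 150 kPa.
For an ideal gas ΔU = nCvΔT with Cv = R/(γ−1) = 26.8 J/(mol·K).
ΔU = 3.18×26.8×(471−649) = -15200 J.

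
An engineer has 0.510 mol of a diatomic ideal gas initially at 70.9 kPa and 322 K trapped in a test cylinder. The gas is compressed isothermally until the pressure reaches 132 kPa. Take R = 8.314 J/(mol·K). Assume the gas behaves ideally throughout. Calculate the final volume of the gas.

V₁ = nRT₁/P₁ = 0.510×8.314×322/70.9 = 19.3 L.
Isothermal: T stays 322 K; PV = const ⇒ V₂ = 10.3 L, P₂ = 132 kPa.

10.3 L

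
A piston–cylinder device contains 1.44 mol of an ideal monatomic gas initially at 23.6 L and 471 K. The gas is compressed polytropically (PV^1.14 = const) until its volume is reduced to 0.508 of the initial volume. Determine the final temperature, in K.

P₁ = nRT₁/V₁ = 1.44×8.314×471/23.6 = 239 kPa.
Polytropic n=1.14: T₂ = T₁(V₁/V₂)^(n−1) = 471×(1.97)^0.14 = 518 K; P₂ = P₁(V₁/V₂)^n = 517 kPa.

518 K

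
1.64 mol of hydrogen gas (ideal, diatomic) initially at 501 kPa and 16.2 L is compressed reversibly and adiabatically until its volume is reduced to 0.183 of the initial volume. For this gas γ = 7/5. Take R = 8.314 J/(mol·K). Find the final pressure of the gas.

5400 kPa

T₁ = P₁V₁/(nR) = 501×16.2/(1.64×8.314) = 595 K.
Adiabatic: TV^(γ−1) = const ⇒ T₂ = 595×(5.46)^0.400 = 1170 K; PV^γ = const ⇒ P₂ = 5400 kPa.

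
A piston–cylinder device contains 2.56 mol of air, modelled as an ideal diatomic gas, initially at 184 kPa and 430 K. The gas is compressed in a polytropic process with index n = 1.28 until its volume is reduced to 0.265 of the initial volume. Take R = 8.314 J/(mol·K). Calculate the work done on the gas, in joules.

14700 J

V₁ = nRT₁/P₁ = 2.56×8.314×430/184 = 49.7 L.
Polytropic n=1.28: T₂ = T₁(V₁/V₂)^(n−1) = 430×(3.77)^0.28 = 624 K; P₂ = P₁(V₁/V₂)^n = 1010 kPa.
W = (P₁V₁−P₂V₂)/(n−1) = (184×49.7−1010×13.2)/0.28 = -14700 J.
Work done on the gas = −W_by = 14700 J.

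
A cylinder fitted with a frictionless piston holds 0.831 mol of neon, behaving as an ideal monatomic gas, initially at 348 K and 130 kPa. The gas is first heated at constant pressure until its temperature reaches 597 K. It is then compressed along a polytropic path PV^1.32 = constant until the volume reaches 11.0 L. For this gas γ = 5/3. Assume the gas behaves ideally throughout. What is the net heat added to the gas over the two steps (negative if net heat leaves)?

V₁ = nRT₁/P₁ = 0.831×8.314×348/130 = 18.5 L.
Step 1 — Isobaric: P stays 130 kPa; V/T = const ⇒ T₂ = 597 K, V₂ = 31.7 L.
W = PΔV = 130×(31.7−18.5) kPa·L = 1720 J.
ΔU = nCvΔT = 0.831×12.5×(597−348) = 2580 J.
Q = ΔU + W = nCpΔT = 4300 J.
State after step 1: P = 130 kPa, V = 31.7 L, T = 597 K.
Step 2 — Polytropic n=1.32: T₂ = T₁(V₁/V₂)^(n−1) = 597×(2.88)^0.32 = 838 K; P₂ = P₁(V₁/V₂)^n = 526 kPa.
W = (P₁V₁−P₂V₂)/(n−1) = (130×31.7−526×11.0)/0.32 = -5200 J.
ΔU = nCvΔT = 0.831×12.5×(838−597) = 2500 J.
Q = ΔU + W = -2700 J.
Net over both steps: W = -3480 J, Q = 1600 J, ΔU = 5080 J.

1600 J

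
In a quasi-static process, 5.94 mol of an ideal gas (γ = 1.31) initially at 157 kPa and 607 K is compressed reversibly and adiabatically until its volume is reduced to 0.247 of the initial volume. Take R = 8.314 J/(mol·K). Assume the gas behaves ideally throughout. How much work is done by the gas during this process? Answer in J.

V₁ = nRT₁/P₁ = 5.94×8.314×607/157 = 191 L.
Adiabatic: TV^(γ−1) = const ⇒ T₂ = 607×(4.05)^0.310 = 936 K; PV^γ = const ⇒ P₂ = 981 kPa.
ΔU = nCvΔT = 5.94×26.8×(936−607) = 52500 J.
Q = 0 for an adiabatic process, so W = −ΔU = -52500 J.

-52500 J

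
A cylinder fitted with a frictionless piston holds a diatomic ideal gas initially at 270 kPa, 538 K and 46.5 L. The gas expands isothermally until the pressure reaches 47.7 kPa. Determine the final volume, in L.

Isothermal: T stays 538 K; PV = const ⇒ V₂ = 263 L, P₂ = 47.7 kPa.

263 L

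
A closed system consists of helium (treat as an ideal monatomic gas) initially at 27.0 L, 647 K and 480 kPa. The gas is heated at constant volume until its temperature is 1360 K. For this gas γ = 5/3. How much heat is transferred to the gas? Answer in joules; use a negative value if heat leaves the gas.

n = P₁V₁/(RT₁) = 480×27.0/(8.314×647) = 2.41 mol.
Isochoric: V stays 27.0 L; P/T = const ⇒ T₂ = 1360 K, P₂ = 1010 kPa.
W = 0 (no volume change).
ΔU = nCvΔT = 2.41×12.5×(1360−647) = 21400 J.
Q = ΔU = 21400 J.

21400 J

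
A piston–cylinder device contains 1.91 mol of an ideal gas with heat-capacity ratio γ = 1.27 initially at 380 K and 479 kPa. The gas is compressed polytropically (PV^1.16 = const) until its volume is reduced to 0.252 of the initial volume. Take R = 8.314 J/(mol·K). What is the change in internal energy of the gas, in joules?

V₁ = nRT₁/P₁ = 1.91×8.314×380/479 = 12.6 L.
Polytropic n=1.16: T₂ = T₁(V₁/V₂)^(n−1) = 380×(3.97)^0.16 = 474 K; P₂ = P₁(V₁/V₂)^n = 2370 kPa.
For an ideal gas ΔU = nCvΔT with Cv = R/(γ−1) = 30.8 J/(mol·K).
ΔU = 1.91×30.8×(474−380) = 5510 J.

5510 J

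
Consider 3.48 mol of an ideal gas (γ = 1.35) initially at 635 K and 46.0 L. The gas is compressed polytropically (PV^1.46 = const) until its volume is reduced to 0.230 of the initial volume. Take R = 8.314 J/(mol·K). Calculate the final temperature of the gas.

1250 K

P₁ = nRT₁/V₁ = 3.48×8.314×635/46.0 = 399 kPa.
Polytropic n=1.46: T₂ = T₁(V₁/V₂)^(n−1) = 635×(4.35)^0.46 = 1250 K; P₂ = P₁(V₁/V₂)^n = 3410 kPa.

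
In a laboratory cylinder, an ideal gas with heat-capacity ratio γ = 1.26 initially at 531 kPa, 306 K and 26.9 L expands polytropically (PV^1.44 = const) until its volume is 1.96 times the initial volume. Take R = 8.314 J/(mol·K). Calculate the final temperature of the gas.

Polytropic n=1.44: T₂ = T₁(V₁/V₂)^(n−1) = 306×(0.510)^0.44 = 228 K; P₂ = P₁(V₁/V₂)^n = 201 kPa.

228 K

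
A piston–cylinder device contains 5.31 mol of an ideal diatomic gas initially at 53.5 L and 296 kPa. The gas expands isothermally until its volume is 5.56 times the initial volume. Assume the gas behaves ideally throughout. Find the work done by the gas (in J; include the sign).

27200 J

T₁ = P₁V₁/(nR) = 296×53.5/(5.31×8.314) = 359 K.
Isothermal: T stays 359 K; PV = const ⇒ V₂ = 297 L, P₂ = 53.2 kPa.
W = nRT ln(V₂/V₁) = 5.31×8.314×359×ln(5.56) = 27200 J.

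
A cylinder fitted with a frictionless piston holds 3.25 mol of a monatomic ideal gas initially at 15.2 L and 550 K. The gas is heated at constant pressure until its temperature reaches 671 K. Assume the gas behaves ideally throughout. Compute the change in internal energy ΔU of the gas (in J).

4900 J

P₁ = nRT₁/V₁ = 3.25×8.314×550/15.2 = 978 kPa.
Isobaric: P stays 978 kPa; V/T = const ⇒ T₂ = 671 K, V₂ = 18.5 L.
For an ideal gas ΔU = nCvΔT with Cv = (3/2)R = 12.5 J/(mol·K).
ΔU = 3.25×12.5×(671−550) = 4900 J.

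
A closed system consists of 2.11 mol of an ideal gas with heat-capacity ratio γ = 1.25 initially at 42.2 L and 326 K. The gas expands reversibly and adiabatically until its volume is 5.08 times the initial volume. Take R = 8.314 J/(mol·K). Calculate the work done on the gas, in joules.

-7640 J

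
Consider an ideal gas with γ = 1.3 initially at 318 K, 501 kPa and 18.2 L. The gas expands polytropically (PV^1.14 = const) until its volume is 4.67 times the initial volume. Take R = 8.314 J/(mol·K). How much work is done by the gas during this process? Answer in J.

12600 J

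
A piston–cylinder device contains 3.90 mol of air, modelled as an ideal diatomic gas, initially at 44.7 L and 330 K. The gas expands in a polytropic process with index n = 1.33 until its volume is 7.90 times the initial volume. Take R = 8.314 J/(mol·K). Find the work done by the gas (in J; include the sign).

16000 J

P₁ = nRT₁/V₁ = 3.90×8.314×330/44.7 = 239 kPa.
Polytropic n=1.33: T₂ = T₁(V₁/V₂)^(n−1) = 330×(0.127)^0.33 = 167 K; P₂ = P₁(V₁/V₂)^n = 15.3 kPa.
W = (P₁V₁−P₂V₂)/(n−1) = (239×44.7−15.3×353)/0.33 = 16000 J.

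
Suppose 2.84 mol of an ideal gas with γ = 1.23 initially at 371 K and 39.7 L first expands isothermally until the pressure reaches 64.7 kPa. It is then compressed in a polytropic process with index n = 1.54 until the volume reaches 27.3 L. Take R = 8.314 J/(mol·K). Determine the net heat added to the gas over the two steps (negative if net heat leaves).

40800 J

P₁ = nRT₁/V₁ = 2.84×8.314×371/39.7 = 221 kPa.
Step 1 — Isothermal: T stays 371 K; PV = const ⇒ V₂ = 135 L, P₂ = 64.7 kPa.
ΔU = 0 (ideal gas, T constant).
W = nRT ln(V₂/V₁) = 2.84×8.314×371×ln(3.41) = 10700 J.
Q = ΔU + W = 10700 J.
State after step 1: P = 64.7 kPa, V = 135 L, T = 371 K.
Step 2 — Polytropic n=1.54: T₂ = T₁(V₁/V₂)^(n−1) = 371×(4.96)^0.54 = 881 K; P₂ = P₁(V₁/V₂)^n = 762 kPa.
W = (P₁V₁−P₂V₂)/(n−1) = (64.7×135−762×27.3)/0.54 = -22300 J.
ΔU = nCvΔT = 2.84×36.1×(881−371) = 52300 J.
Q = ΔU + W = 30000 J.
Net over both steps: W = -11500 J, Q = 40800 J, ΔU = 52300 J.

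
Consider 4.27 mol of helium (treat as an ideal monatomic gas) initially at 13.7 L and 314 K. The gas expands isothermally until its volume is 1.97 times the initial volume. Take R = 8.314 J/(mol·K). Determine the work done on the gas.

P₁ = nRT₁/V₁ = 4.27×8.314×314/13.7 = 814 kPa.
Isothermal: T stays 314 K; PV = const ⇒ V₂ = 27.0 L, P₂ = 413 kPa.
W = nRT ln(V₂/V₁) = 4.27×8.314×314×ln(1.97) = 7560 J.
Work done on the gas = −W_by = -7560 J.

-7560 J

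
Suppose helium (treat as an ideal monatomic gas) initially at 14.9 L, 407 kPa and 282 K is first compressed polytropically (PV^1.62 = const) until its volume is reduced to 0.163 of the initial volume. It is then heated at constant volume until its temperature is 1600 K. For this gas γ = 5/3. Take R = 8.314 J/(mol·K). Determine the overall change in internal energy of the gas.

42500 J

n = P₁V₁/(RT₁) = 407×14.9/(8.314×282) = 2.59 mol.
Step 1 — Polytropic n=1.62: T₂ = T₁(V₁/V₂)^(n−1) = 282×(6.13)^0.62 = 868 K; P₂ = P₁(V₁/V₂)^n = 7690 kPa.
W = (P₁V₁−P₂V₂)/(n−1) = (407×14.9−7690×2.43)/0.62 = -20300 J.
ΔU = nCvΔT = 2.59×12.5×(868−282) = 18900 J.
Q = ΔU + W = -1420 J.
State after step 1: P = 7690 kPa, V = 2.43 L, T = 868 K.
Step 2 — Isochoric: V stays 2.43 L; P/T = const ⇒ T₂ = 1600 K, P₂ = 14200 kPa.
W = 0 (no volume change).
ΔU = nCvΔT = 2.59×12.5×(1600−868) = 23600 J.
Q = ΔU = 23600 J.
Net over both steps: W = -20300 J, Q = 22200 J, ΔU = 42500 J.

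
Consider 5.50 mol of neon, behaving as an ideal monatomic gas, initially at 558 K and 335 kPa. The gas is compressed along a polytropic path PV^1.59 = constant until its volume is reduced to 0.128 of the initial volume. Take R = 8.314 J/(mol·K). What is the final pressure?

8800 kPa

V₁ = nRT₁/P₁ = 5.50×8.314×558/335 = 76.2 L.
Polytropic n=1.59: T₂ = T₁(V₁/V₂)^(n−1) = 558×(7.81)^0.59 = 1880 K; P₂ = P₁(V₁/V₂)^n = 8800 kPa.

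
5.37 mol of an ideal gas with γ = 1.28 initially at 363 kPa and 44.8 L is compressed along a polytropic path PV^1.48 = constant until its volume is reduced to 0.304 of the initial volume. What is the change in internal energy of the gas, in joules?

T₁ = P₁V₁/(nR) = 363×44.8/(5.37×8.314) = 364 K.
Polytropic n=1.48: T₂ = T₁(V₁/V₂)^(n−1) = 364×(3.29)^0.48 = 645 K; P₂ = P₁(V₁/V₂)^n = 2110 kPa.
For an ideal gas ΔU = nCvΔT with Cv = R/(γ−1) = 29.7 J/(mol·K).
ΔU = 5.37×29.7×(645−364) = 44800 J.

44800 J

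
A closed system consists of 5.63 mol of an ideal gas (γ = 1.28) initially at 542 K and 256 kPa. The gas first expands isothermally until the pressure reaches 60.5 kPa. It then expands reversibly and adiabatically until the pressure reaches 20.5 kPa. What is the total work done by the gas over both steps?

V₁ = nRT₁/P₁ = 5.63×8.314×542/256 = 99.1 L.
Step 1 — Isothermal: T stays 542 K; PV = const ⇒ V₂ = 419 L, P₂ = 60.5 kPa.
ΔU = 0 (ideal gas, T constant).
W = nRT ln(V₂/V₁) = 5.63×8.314×542×ln(4.23) = 36600 J.
Q = ΔU + W = 36600 J.
State after step 1: P = 60.5 kPa, V = 419 L, T = 542 K.
Step 2 — Adiabatic: T₂/T₁ = (P₂/P₁)^((γ−1)/γ) ⇒ T₂ = 542×(0.339)^0.219 = 428 K; V₂ = 977 L.
ΔU = nCvΔT = 5.63×29.7×(428−542) = -19100 J.
Q = 0 for an adiabatic process, so W = −ΔU = 19100 J.
Net over both steps: W = 55700 J, Q = 36600 J, ΔU = -19100 J.

55700 J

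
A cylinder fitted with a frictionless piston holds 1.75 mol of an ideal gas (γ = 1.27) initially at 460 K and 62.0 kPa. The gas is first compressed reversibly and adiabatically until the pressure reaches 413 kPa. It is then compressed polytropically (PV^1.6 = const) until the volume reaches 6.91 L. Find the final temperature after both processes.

V₁ = nRT₁/P₁ = 1.75×8.314×460/62.0 = 108 L.
Step 1 — Adiabatic: T₂/T₁ = (P₂/P₁)^((γ−1)/γ) ⇒ T₂ = 460×(6.66)^0.213 = 688 K; V₂ = 24.3 L.
ΔU = nCvΔT = 1.75×30.8×(688−460) = 12300 J.
Q = 0 for an adiabatic process, so W = −ΔU = -12300 J.
State after step 1: P = 413 kPa, V = 24.3 L, T = 688 K.
Step 2 — Polytropic n=1.6: T₂ = T₁(V₁/V₂)^(n−1) = 688×(3.51)^0.60 = 1460 K; P₂ = P₁(V₁/V₂)^n = 3080 kPa.
W = (P₁V₁−P₂V₂)/(n−1) = (413×24.3−3080×6.91)/0.60 = -18800 J.
ΔU = nCvΔT = 1.75×30.8×(1460−688) = 41700 J.
Q = ΔU + W = 22900 J.
Net over both steps: W = -31100 J, Q = 22900 J, ΔU = 54000 J.

1460 K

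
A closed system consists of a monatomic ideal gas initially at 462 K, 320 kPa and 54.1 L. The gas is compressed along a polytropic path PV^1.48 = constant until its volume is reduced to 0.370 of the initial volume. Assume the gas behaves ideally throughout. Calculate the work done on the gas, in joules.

n = P₁V₁/(RT₁) = 320×54.1/(8.314×462) = 4.51 mol.
Polytropic n=1.48: T₂ = T₁(V₁/V₂)^(n−1) = 462×(2.70)^0.48 = 745 K; P₂ = P₁(V₁/V₂)^n = 1390 kPa.
W = (P₁V₁−P₂V₂)/(n−1) = (320×54.1−1390×20.0)/0.48 = -22100 J.
Work done on the gas = −W_by = 22100 J.

22100 J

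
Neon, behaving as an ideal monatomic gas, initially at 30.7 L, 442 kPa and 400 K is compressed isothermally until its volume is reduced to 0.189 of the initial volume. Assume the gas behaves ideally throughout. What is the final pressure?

2340 kPa

Isothermal: T stays 400 K; PV = const ⇒ V₂ = 5.80 L, P₂ = 2340 kPa.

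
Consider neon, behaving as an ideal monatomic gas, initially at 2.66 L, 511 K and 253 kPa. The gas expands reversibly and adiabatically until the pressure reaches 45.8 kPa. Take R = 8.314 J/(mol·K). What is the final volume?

7.42 L

Adiabatic: T₂/T₁ = (P₂/P₁)^((γ−1)/γ) ⇒ T₂ = 511×(0.181)^0.400 = 258 K; V₂ = 7.42 L.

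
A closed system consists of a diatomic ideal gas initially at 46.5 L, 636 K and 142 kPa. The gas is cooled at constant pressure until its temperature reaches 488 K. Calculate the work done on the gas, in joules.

1540 J

n = P₁V₁/(RT₁) = 142×46.5/(8.314×636) = 1.25 mol.
Isobaric: P stays 142 kPa; V/T = const ⇒ T₂ = 488 K, V₂ = 35.7 L.
W = PΔV = 142×(35.7−46.5) kPa·L = -1540 J.
Work done on the gas = −W_by = 1540 J.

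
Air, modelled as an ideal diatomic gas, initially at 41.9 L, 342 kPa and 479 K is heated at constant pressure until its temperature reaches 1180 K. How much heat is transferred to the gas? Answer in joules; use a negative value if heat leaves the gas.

73400 J

n = P₁V₁/(RT₁) = 342×41.9/(8.314×479) = 3.60 mol.
Isobaric: P stays 342 kPa; V/T = const ⇒ T₂ = 1180 K, V₂ = 103 L.
W = PΔV = 342×(103−41.9) kPa·L = 21000 J.
ΔU = nCvΔT = 3.60×20.8×(1180−479) = 52400 J.
Q = ΔU + W = nCpΔT = 73400 J.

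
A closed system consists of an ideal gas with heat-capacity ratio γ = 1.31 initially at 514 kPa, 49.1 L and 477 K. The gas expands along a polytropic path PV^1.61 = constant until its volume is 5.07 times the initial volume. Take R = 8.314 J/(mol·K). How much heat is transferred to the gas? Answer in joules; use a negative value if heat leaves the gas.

n = P₁V₁/(RT₁) = 514×49.1/(8.314×477) = 6.36 mol.
Polytropic n=1.61: T₂ = T₁(V₁/V₂)^(n−1) = 477×(0.197)^0.61 = 177 K; P₂ = P₁(V₁/V₂)^n = 37.7 kPa.
W = (P₁V₁−P₂V₂)/(n−1) = (514×49.1−37.7×249)/0.61 = 26000 J.
ΔU = nCvΔT = 6.36×26.8×(177−477) = -51200 J.
Q = ΔU + W = -25200 J.

-25200 J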